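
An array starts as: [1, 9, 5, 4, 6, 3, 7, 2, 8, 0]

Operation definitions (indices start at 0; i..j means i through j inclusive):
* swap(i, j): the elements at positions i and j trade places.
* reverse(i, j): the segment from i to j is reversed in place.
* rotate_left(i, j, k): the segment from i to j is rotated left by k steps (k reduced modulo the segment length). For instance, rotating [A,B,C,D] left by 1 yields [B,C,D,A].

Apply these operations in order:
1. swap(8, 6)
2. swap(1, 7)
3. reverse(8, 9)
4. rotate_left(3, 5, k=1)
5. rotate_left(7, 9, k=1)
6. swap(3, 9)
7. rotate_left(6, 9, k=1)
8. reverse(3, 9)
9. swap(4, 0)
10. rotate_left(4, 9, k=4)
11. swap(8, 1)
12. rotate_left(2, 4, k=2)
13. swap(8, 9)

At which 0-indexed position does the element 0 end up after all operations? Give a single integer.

Answer: 1

Derivation:
After 1 (swap(8, 6)): [1, 9, 5, 4, 6, 3, 8, 2, 7, 0]
After 2 (swap(1, 7)): [1, 2, 5, 4, 6, 3, 8, 9, 7, 0]
After 3 (reverse(8, 9)): [1, 2, 5, 4, 6, 3, 8, 9, 0, 7]
After 4 (rotate_left(3, 5, k=1)): [1, 2, 5, 6, 3, 4, 8, 9, 0, 7]
After 5 (rotate_left(7, 9, k=1)): [1, 2, 5, 6, 3, 4, 8, 0, 7, 9]
After 6 (swap(3, 9)): [1, 2, 5, 9, 3, 4, 8, 0, 7, 6]
After 7 (rotate_left(6, 9, k=1)): [1, 2, 5, 9, 3, 4, 0, 7, 6, 8]
After 8 (reverse(3, 9)): [1, 2, 5, 8, 6, 7, 0, 4, 3, 9]
After 9 (swap(4, 0)): [6, 2, 5, 8, 1, 7, 0, 4, 3, 9]
After 10 (rotate_left(4, 9, k=4)): [6, 2, 5, 8, 3, 9, 1, 7, 0, 4]
After 11 (swap(8, 1)): [6, 0, 5, 8, 3, 9, 1, 7, 2, 4]
After 12 (rotate_left(2, 4, k=2)): [6, 0, 3, 5, 8, 9, 1, 7, 2, 4]
After 13 (swap(8, 9)): [6, 0, 3, 5, 8, 9, 1, 7, 4, 2]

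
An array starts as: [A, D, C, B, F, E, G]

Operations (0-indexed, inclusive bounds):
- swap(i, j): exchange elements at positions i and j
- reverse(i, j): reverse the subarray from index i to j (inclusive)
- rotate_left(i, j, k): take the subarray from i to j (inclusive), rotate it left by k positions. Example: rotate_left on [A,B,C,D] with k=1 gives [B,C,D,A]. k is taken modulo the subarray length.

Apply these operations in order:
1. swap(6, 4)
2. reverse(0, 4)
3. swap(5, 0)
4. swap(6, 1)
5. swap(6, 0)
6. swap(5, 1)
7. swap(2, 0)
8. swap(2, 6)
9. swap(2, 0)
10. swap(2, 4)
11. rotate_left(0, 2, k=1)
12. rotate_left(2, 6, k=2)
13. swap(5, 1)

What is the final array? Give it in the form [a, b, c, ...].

Answer: [G, E, C, F, B, A, D]

Derivation:
After 1 (swap(6, 4)): [A, D, C, B, G, E, F]
After 2 (reverse(0, 4)): [G, B, C, D, A, E, F]
After 3 (swap(5, 0)): [E, B, C, D, A, G, F]
After 4 (swap(6, 1)): [E, F, C, D, A, G, B]
After 5 (swap(6, 0)): [B, F, C, D, A, G, E]
After 6 (swap(5, 1)): [B, G, C, D, A, F, E]
After 7 (swap(2, 0)): [C, G, B, D, A, F, E]
After 8 (swap(2, 6)): [C, G, E, D, A, F, B]
After 9 (swap(2, 0)): [E, G, C, D, A, F, B]
After 10 (swap(2, 4)): [E, G, A, D, C, F, B]
After 11 (rotate_left(0, 2, k=1)): [G, A, E, D, C, F, B]
After 12 (rotate_left(2, 6, k=2)): [G, A, C, F, B, E, D]
After 13 (swap(5, 1)): [G, E, C, F, B, A, D]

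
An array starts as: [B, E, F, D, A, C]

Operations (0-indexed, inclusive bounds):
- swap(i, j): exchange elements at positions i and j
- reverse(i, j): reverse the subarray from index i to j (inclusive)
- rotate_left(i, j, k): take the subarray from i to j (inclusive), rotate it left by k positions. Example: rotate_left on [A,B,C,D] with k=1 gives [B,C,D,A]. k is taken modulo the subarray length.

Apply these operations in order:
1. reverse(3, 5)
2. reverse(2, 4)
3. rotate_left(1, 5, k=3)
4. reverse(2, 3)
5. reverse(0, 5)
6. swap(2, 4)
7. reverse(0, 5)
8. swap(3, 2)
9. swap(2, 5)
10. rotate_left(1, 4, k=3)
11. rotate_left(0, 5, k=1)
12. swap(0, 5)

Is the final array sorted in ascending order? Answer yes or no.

Answer: no

Derivation:
After 1 (reverse(3, 5)): [B, E, F, C, A, D]
After 2 (reverse(2, 4)): [B, E, A, C, F, D]
After 3 (rotate_left(1, 5, k=3)): [B, F, D, E, A, C]
After 4 (reverse(2, 3)): [B, F, E, D, A, C]
After 5 (reverse(0, 5)): [C, A, D, E, F, B]
After 6 (swap(2, 4)): [C, A, F, E, D, B]
After 7 (reverse(0, 5)): [B, D, E, F, A, C]
After 8 (swap(3, 2)): [B, D, F, E, A, C]
After 9 (swap(2, 5)): [B, D, C, E, A, F]
After 10 (rotate_left(1, 4, k=3)): [B, A, D, C, E, F]
After 11 (rotate_left(0, 5, k=1)): [A, D, C, E, F, B]
After 12 (swap(0, 5)): [B, D, C, E, F, A]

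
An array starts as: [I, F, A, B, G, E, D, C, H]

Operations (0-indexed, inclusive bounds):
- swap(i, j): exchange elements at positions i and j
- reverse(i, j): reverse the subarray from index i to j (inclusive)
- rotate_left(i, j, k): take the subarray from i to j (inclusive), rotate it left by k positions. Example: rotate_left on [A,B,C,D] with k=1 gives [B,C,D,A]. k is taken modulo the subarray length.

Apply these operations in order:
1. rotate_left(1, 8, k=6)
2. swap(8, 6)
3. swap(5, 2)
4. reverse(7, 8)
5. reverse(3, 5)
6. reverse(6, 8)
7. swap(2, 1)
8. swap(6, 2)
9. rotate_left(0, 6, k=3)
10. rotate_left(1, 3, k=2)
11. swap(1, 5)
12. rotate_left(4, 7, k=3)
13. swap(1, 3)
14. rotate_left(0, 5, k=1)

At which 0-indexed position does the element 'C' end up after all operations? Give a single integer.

Answer: 6

Derivation:
After 1 (rotate_left(1, 8, k=6)): [I, C, H, F, A, B, G, E, D]
After 2 (swap(8, 6)): [I, C, H, F, A, B, D, E, G]
After 3 (swap(5, 2)): [I, C, B, F, A, H, D, E, G]
After 4 (reverse(7, 8)): [I, C, B, F, A, H, D, G, E]
After 5 (reverse(3, 5)): [I, C, B, H, A, F, D, G, E]
After 6 (reverse(6, 8)): [I, C, B, H, A, F, E, G, D]
After 7 (swap(2, 1)): [I, B, C, H, A, F, E, G, D]
After 8 (swap(6, 2)): [I, B, E, H, A, F, C, G, D]
After 9 (rotate_left(0, 6, k=3)): [H, A, F, C, I, B, E, G, D]
After 10 (rotate_left(1, 3, k=2)): [H, C, A, F, I, B, E, G, D]
After 11 (swap(1, 5)): [H, B, A, F, I, C, E, G, D]
After 12 (rotate_left(4, 7, k=3)): [H, B, A, F, G, I, C, E, D]
After 13 (swap(1, 3)): [H, F, A, B, G, I, C, E, D]
After 14 (rotate_left(0, 5, k=1)): [F, A, B, G, I, H, C, E, D]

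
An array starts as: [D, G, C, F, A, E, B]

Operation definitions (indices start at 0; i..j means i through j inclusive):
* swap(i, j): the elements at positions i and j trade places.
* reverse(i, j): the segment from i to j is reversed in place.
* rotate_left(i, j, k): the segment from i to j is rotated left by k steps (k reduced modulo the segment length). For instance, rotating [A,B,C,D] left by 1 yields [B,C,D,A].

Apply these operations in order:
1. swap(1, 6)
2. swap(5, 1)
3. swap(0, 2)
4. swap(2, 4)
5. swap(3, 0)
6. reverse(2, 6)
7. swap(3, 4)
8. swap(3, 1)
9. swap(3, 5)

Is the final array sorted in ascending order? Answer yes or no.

After 1 (swap(1, 6)): [D, B, C, F, A, E, G]
After 2 (swap(5, 1)): [D, E, C, F, A, B, G]
After 3 (swap(0, 2)): [C, E, D, F, A, B, G]
After 4 (swap(2, 4)): [C, E, A, F, D, B, G]
After 5 (swap(3, 0)): [F, E, A, C, D, B, G]
After 6 (reverse(2, 6)): [F, E, G, B, D, C, A]
After 7 (swap(3, 4)): [F, E, G, D, B, C, A]
After 8 (swap(3, 1)): [F, D, G, E, B, C, A]
After 9 (swap(3, 5)): [F, D, G, C, B, E, A]

Answer: no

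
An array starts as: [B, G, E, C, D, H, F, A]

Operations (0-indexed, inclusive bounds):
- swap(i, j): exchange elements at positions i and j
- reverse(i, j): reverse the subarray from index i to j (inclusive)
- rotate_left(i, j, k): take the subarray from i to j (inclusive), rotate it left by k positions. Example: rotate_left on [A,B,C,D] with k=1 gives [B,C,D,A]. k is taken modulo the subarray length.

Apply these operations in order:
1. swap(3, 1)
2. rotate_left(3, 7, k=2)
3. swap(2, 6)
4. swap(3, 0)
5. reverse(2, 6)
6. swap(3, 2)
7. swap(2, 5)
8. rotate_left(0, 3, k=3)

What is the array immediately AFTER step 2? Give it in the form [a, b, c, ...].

Answer: [B, C, E, H, F, A, G, D]

Derivation:
After 1 (swap(3, 1)): [B, C, E, G, D, H, F, A]
After 2 (rotate_left(3, 7, k=2)): [B, C, E, H, F, A, G, D]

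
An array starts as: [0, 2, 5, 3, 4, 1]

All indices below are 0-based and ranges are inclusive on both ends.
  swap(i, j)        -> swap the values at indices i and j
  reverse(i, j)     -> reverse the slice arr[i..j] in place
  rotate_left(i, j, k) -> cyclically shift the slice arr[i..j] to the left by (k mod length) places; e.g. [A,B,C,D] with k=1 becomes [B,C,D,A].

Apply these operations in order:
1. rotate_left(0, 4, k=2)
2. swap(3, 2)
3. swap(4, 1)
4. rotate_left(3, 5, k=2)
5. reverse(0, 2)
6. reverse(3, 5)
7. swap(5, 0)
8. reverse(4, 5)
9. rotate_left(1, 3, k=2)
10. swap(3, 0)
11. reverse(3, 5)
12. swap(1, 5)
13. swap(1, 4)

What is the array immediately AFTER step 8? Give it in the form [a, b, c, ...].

Answer: [1, 2, 5, 3, 0, 4]

Derivation:
After 1 (rotate_left(0, 4, k=2)): [5, 3, 4, 0, 2, 1]
After 2 (swap(3, 2)): [5, 3, 0, 4, 2, 1]
After 3 (swap(4, 1)): [5, 2, 0, 4, 3, 1]
After 4 (rotate_left(3, 5, k=2)): [5, 2, 0, 1, 4, 3]
After 5 (reverse(0, 2)): [0, 2, 5, 1, 4, 3]
After 6 (reverse(3, 5)): [0, 2, 5, 3, 4, 1]
After 7 (swap(5, 0)): [1, 2, 5, 3, 4, 0]
After 8 (reverse(4, 5)): [1, 2, 5, 3, 0, 4]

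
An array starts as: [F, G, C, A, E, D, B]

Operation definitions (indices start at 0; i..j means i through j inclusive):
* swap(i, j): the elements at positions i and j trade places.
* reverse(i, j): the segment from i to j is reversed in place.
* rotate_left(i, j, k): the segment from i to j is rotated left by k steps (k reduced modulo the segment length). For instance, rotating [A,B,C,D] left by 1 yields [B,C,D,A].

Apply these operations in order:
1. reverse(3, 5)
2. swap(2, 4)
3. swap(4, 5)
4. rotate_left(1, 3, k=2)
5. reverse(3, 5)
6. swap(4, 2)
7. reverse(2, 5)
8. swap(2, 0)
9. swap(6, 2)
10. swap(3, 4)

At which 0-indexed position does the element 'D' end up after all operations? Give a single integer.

After 1 (reverse(3, 5)): [F, G, C, D, E, A, B]
After 2 (swap(2, 4)): [F, G, E, D, C, A, B]
After 3 (swap(4, 5)): [F, G, E, D, A, C, B]
After 4 (rotate_left(1, 3, k=2)): [F, D, G, E, A, C, B]
After 5 (reverse(3, 5)): [F, D, G, C, A, E, B]
After 6 (swap(4, 2)): [F, D, A, C, G, E, B]
After 7 (reverse(2, 5)): [F, D, E, G, C, A, B]
After 8 (swap(2, 0)): [E, D, F, G, C, A, B]
After 9 (swap(6, 2)): [E, D, B, G, C, A, F]
After 10 (swap(3, 4)): [E, D, B, C, G, A, F]

Answer: 1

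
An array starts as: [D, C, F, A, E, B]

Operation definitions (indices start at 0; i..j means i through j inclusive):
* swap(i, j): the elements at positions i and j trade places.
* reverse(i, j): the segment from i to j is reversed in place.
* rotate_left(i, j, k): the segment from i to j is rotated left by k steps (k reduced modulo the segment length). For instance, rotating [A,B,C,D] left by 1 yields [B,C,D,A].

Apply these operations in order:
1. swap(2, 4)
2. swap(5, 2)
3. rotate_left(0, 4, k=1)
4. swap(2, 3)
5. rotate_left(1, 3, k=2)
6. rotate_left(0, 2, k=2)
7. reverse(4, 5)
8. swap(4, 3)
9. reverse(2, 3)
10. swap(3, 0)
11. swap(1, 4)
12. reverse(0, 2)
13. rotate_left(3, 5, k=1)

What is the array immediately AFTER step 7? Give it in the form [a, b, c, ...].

Answer: [B, C, A, F, E, D]

Derivation:
After 1 (swap(2, 4)): [D, C, E, A, F, B]
After 2 (swap(5, 2)): [D, C, B, A, F, E]
After 3 (rotate_left(0, 4, k=1)): [C, B, A, F, D, E]
After 4 (swap(2, 3)): [C, B, F, A, D, E]
After 5 (rotate_left(1, 3, k=2)): [C, A, B, F, D, E]
After 6 (rotate_left(0, 2, k=2)): [B, C, A, F, D, E]
After 7 (reverse(4, 5)): [B, C, A, F, E, D]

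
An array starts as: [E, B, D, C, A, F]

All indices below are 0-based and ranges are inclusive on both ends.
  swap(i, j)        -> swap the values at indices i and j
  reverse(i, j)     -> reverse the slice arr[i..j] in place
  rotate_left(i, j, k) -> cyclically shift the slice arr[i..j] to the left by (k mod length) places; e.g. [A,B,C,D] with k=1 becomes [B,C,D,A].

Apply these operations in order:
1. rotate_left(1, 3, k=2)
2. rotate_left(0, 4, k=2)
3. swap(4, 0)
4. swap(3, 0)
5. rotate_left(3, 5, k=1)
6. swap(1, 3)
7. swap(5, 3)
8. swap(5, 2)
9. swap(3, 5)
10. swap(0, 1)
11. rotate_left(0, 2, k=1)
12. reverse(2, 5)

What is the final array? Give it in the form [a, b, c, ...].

Answer: [E, D, C, F, A, B]

Derivation:
After 1 (rotate_left(1, 3, k=2)): [E, C, B, D, A, F]
After 2 (rotate_left(0, 4, k=2)): [B, D, A, E, C, F]
After 3 (swap(4, 0)): [C, D, A, E, B, F]
After 4 (swap(3, 0)): [E, D, A, C, B, F]
After 5 (rotate_left(3, 5, k=1)): [E, D, A, B, F, C]
After 6 (swap(1, 3)): [E, B, A, D, F, C]
After 7 (swap(5, 3)): [E, B, A, C, F, D]
After 8 (swap(5, 2)): [E, B, D, C, F, A]
After 9 (swap(3, 5)): [E, B, D, A, F, C]
After 10 (swap(0, 1)): [B, E, D, A, F, C]
After 11 (rotate_left(0, 2, k=1)): [E, D, B, A, F, C]
After 12 (reverse(2, 5)): [E, D, C, F, A, B]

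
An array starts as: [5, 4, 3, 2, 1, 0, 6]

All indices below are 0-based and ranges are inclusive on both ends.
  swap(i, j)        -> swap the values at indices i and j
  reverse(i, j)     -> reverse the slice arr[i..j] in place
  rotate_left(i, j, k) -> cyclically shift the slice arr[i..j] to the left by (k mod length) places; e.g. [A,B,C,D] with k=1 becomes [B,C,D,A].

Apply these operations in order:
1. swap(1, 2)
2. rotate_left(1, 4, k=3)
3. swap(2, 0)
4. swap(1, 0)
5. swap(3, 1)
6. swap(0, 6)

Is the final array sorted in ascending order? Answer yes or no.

Answer: no

Derivation:
After 1 (swap(1, 2)): [5, 3, 4, 2, 1, 0, 6]
After 2 (rotate_left(1, 4, k=3)): [5, 1, 3, 4, 2, 0, 6]
After 3 (swap(2, 0)): [3, 1, 5, 4, 2, 0, 6]
After 4 (swap(1, 0)): [1, 3, 5, 4, 2, 0, 6]
After 5 (swap(3, 1)): [1, 4, 5, 3, 2, 0, 6]
After 6 (swap(0, 6)): [6, 4, 5, 3, 2, 0, 1]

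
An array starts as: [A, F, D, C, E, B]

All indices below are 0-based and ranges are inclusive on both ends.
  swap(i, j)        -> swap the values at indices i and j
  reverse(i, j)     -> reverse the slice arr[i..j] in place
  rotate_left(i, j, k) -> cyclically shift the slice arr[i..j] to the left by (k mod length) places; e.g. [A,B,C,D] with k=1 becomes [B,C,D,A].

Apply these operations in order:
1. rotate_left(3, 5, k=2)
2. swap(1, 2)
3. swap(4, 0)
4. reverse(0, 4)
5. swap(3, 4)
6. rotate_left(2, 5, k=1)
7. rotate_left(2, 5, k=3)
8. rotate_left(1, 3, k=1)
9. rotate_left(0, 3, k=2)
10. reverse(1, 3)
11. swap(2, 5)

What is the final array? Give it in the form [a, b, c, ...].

Answer: [C, F, E, B, D, A]

Derivation:
After 1 (rotate_left(3, 5, k=2)): [A, F, D, B, C, E]
After 2 (swap(1, 2)): [A, D, F, B, C, E]
After 3 (swap(4, 0)): [C, D, F, B, A, E]
After 4 (reverse(0, 4)): [A, B, F, D, C, E]
After 5 (swap(3, 4)): [A, B, F, C, D, E]
After 6 (rotate_left(2, 5, k=1)): [A, B, C, D, E, F]
After 7 (rotate_left(2, 5, k=3)): [A, B, F, C, D, E]
After 8 (rotate_left(1, 3, k=1)): [A, F, C, B, D, E]
After 9 (rotate_left(0, 3, k=2)): [C, B, A, F, D, E]
After 10 (reverse(1, 3)): [C, F, A, B, D, E]
After 11 (swap(2, 5)): [C, F, E, B, D, A]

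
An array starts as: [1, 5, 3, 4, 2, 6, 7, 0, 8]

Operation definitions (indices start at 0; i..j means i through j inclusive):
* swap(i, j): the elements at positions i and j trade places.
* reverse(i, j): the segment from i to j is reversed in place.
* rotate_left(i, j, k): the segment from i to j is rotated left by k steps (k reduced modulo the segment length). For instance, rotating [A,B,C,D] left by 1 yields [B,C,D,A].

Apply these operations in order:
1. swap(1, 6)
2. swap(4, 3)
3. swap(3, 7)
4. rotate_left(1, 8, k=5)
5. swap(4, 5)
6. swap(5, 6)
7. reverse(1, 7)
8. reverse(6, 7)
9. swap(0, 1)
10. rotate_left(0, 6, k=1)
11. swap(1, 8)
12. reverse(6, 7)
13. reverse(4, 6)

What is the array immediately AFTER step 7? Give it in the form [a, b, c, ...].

After 1 (swap(1, 6)): [1, 7, 3, 4, 2, 6, 5, 0, 8]
After 2 (swap(4, 3)): [1, 7, 3, 2, 4, 6, 5, 0, 8]
After 3 (swap(3, 7)): [1, 7, 3, 0, 4, 6, 5, 2, 8]
After 4 (rotate_left(1, 8, k=5)): [1, 5, 2, 8, 7, 3, 0, 4, 6]
After 5 (swap(4, 5)): [1, 5, 2, 8, 3, 7, 0, 4, 6]
After 6 (swap(5, 6)): [1, 5, 2, 8, 3, 0, 7, 4, 6]
After 7 (reverse(1, 7)): [1, 4, 7, 0, 3, 8, 2, 5, 6]

Answer: [1, 4, 7, 0, 3, 8, 2, 5, 6]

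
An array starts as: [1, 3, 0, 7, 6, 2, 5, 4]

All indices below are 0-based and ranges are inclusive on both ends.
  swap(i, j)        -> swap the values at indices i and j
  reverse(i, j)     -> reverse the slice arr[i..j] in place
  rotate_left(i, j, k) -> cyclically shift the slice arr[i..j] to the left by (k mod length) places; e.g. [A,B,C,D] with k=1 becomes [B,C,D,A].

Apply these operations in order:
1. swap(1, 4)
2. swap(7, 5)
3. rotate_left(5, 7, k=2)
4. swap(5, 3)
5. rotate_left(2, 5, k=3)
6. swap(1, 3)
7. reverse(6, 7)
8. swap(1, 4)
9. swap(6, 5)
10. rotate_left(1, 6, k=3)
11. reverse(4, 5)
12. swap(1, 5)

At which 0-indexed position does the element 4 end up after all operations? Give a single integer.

Answer: 7

Derivation:
After 1 (swap(1, 4)): [1, 6, 0, 7, 3, 2, 5, 4]
After 2 (swap(7, 5)): [1, 6, 0, 7, 3, 4, 5, 2]
After 3 (rotate_left(5, 7, k=2)): [1, 6, 0, 7, 3, 2, 4, 5]
After 4 (swap(5, 3)): [1, 6, 0, 2, 3, 7, 4, 5]
After 5 (rotate_left(2, 5, k=3)): [1, 6, 7, 0, 2, 3, 4, 5]
After 6 (swap(1, 3)): [1, 0, 7, 6, 2, 3, 4, 5]
After 7 (reverse(6, 7)): [1, 0, 7, 6, 2, 3, 5, 4]
After 8 (swap(1, 4)): [1, 2, 7, 6, 0, 3, 5, 4]
After 9 (swap(6, 5)): [1, 2, 7, 6, 0, 5, 3, 4]
After 10 (rotate_left(1, 6, k=3)): [1, 0, 5, 3, 2, 7, 6, 4]
After 11 (reverse(4, 5)): [1, 0, 5, 3, 7, 2, 6, 4]
After 12 (swap(1, 5)): [1, 2, 5, 3, 7, 0, 6, 4]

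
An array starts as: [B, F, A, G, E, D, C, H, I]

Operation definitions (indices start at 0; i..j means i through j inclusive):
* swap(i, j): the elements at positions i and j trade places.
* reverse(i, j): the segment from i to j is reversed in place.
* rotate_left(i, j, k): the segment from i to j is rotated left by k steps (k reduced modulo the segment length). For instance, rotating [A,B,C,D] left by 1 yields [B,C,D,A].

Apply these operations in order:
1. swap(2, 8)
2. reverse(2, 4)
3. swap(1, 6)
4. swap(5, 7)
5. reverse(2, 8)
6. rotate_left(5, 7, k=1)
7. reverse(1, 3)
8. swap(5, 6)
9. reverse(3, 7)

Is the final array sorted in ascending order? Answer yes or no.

After 1 (swap(2, 8)): [B, F, I, G, E, D, C, H, A]
After 2 (reverse(2, 4)): [B, F, E, G, I, D, C, H, A]
After 3 (swap(1, 6)): [B, C, E, G, I, D, F, H, A]
After 4 (swap(5, 7)): [B, C, E, G, I, H, F, D, A]
After 5 (reverse(2, 8)): [B, C, A, D, F, H, I, G, E]
After 6 (rotate_left(5, 7, k=1)): [B, C, A, D, F, I, G, H, E]
After 7 (reverse(1, 3)): [B, D, A, C, F, I, G, H, E]
After 8 (swap(5, 6)): [B, D, A, C, F, G, I, H, E]
After 9 (reverse(3, 7)): [B, D, A, H, I, G, F, C, E]

Answer: no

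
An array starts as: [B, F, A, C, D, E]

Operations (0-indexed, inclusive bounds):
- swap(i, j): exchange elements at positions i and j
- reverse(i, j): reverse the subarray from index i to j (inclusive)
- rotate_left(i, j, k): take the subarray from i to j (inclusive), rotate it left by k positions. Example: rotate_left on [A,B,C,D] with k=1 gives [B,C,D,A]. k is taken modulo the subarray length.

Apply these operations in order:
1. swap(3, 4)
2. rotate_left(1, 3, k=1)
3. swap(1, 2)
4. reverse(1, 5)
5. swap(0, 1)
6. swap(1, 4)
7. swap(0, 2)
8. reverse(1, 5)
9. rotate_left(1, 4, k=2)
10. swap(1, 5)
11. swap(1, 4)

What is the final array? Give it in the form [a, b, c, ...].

After 1 (swap(3, 4)): [B, F, A, D, C, E]
After 2 (rotate_left(1, 3, k=1)): [B, A, D, F, C, E]
After 3 (swap(1, 2)): [B, D, A, F, C, E]
After 4 (reverse(1, 5)): [B, E, C, F, A, D]
After 5 (swap(0, 1)): [E, B, C, F, A, D]
After 6 (swap(1, 4)): [E, A, C, F, B, D]
After 7 (swap(0, 2)): [C, A, E, F, B, D]
After 8 (reverse(1, 5)): [C, D, B, F, E, A]
After 9 (rotate_left(1, 4, k=2)): [C, F, E, D, B, A]
After 10 (swap(1, 5)): [C, A, E, D, B, F]
After 11 (swap(1, 4)): [C, B, E, D, A, F]

Answer: [C, B, E, D, A, F]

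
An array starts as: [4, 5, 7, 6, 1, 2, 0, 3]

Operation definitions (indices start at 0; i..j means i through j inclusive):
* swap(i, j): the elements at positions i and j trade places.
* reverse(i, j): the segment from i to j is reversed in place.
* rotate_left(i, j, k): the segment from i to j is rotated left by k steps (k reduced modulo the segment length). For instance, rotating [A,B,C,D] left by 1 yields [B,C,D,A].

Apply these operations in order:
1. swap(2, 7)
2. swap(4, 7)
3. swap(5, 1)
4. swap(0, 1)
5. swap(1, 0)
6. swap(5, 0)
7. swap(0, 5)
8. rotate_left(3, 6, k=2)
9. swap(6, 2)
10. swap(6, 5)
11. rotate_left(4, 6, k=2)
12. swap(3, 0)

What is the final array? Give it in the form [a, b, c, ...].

After 1 (swap(2, 7)): [4, 5, 3, 6, 1, 2, 0, 7]
After 2 (swap(4, 7)): [4, 5, 3, 6, 7, 2, 0, 1]
After 3 (swap(5, 1)): [4, 2, 3, 6, 7, 5, 0, 1]
After 4 (swap(0, 1)): [2, 4, 3, 6, 7, 5, 0, 1]
After 5 (swap(1, 0)): [4, 2, 3, 6, 7, 5, 0, 1]
After 6 (swap(5, 0)): [5, 2, 3, 6, 7, 4, 0, 1]
After 7 (swap(0, 5)): [4, 2, 3, 6, 7, 5, 0, 1]
After 8 (rotate_left(3, 6, k=2)): [4, 2, 3, 5, 0, 6, 7, 1]
After 9 (swap(6, 2)): [4, 2, 7, 5, 0, 6, 3, 1]
After 10 (swap(6, 5)): [4, 2, 7, 5, 0, 3, 6, 1]
After 11 (rotate_left(4, 6, k=2)): [4, 2, 7, 5, 6, 0, 3, 1]
After 12 (swap(3, 0)): [5, 2, 7, 4, 6, 0, 3, 1]

Answer: [5, 2, 7, 4, 6, 0, 3, 1]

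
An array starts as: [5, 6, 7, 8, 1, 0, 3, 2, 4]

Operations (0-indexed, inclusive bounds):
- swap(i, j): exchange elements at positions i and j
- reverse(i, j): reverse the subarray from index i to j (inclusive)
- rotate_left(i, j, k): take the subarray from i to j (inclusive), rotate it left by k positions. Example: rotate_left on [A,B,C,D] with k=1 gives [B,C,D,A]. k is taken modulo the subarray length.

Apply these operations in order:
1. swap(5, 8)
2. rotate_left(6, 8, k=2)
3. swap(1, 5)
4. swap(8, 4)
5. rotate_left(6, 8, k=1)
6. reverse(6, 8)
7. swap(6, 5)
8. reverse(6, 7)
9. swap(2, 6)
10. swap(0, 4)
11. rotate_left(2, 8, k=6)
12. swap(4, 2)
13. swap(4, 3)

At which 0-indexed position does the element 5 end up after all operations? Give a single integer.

After 1 (swap(5, 8)): [5, 6, 7, 8, 1, 4, 3, 2, 0]
After 2 (rotate_left(6, 8, k=2)): [5, 6, 7, 8, 1, 4, 0, 3, 2]
After 3 (swap(1, 5)): [5, 4, 7, 8, 1, 6, 0, 3, 2]
After 4 (swap(8, 4)): [5, 4, 7, 8, 2, 6, 0, 3, 1]
After 5 (rotate_left(6, 8, k=1)): [5, 4, 7, 8, 2, 6, 3, 1, 0]
After 6 (reverse(6, 8)): [5, 4, 7, 8, 2, 6, 0, 1, 3]
After 7 (swap(6, 5)): [5, 4, 7, 8, 2, 0, 6, 1, 3]
After 8 (reverse(6, 7)): [5, 4, 7, 8, 2, 0, 1, 6, 3]
After 9 (swap(2, 6)): [5, 4, 1, 8, 2, 0, 7, 6, 3]
After 10 (swap(0, 4)): [2, 4, 1, 8, 5, 0, 7, 6, 3]
After 11 (rotate_left(2, 8, k=6)): [2, 4, 3, 1, 8, 5, 0, 7, 6]
After 12 (swap(4, 2)): [2, 4, 8, 1, 3, 5, 0, 7, 6]
After 13 (swap(4, 3)): [2, 4, 8, 3, 1, 5, 0, 7, 6]

Answer: 5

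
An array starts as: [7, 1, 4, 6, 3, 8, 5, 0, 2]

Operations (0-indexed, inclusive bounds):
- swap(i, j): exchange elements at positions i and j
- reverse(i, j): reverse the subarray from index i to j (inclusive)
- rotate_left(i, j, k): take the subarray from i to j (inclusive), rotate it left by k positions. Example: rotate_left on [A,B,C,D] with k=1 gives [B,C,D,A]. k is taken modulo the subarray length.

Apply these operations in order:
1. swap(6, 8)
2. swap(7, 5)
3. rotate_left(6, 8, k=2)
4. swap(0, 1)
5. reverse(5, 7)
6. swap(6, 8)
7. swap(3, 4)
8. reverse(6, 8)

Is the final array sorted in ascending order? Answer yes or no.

Answer: no

Derivation:
After 1 (swap(6, 8)): [7, 1, 4, 6, 3, 8, 2, 0, 5]
After 2 (swap(7, 5)): [7, 1, 4, 6, 3, 0, 2, 8, 5]
After 3 (rotate_left(6, 8, k=2)): [7, 1, 4, 6, 3, 0, 5, 2, 8]
After 4 (swap(0, 1)): [1, 7, 4, 6, 3, 0, 5, 2, 8]
After 5 (reverse(5, 7)): [1, 7, 4, 6, 3, 2, 5, 0, 8]
After 6 (swap(6, 8)): [1, 7, 4, 6, 3, 2, 8, 0, 5]
After 7 (swap(3, 4)): [1, 7, 4, 3, 6, 2, 8, 0, 5]
After 8 (reverse(6, 8)): [1, 7, 4, 3, 6, 2, 5, 0, 8]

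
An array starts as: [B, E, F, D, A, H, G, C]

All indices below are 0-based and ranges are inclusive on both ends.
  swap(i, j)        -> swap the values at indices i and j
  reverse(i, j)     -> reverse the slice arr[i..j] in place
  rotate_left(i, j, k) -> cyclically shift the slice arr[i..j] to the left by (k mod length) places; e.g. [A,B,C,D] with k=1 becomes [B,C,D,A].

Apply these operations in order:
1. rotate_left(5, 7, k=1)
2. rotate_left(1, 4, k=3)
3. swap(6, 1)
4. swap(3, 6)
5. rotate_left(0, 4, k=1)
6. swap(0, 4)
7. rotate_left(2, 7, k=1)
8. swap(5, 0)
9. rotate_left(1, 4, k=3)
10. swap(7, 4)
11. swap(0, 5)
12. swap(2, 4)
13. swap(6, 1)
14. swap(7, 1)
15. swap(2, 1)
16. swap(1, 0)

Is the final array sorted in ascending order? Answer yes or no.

Answer: yes

Derivation:
After 1 (rotate_left(5, 7, k=1)): [B, E, F, D, A, G, C, H]
After 2 (rotate_left(1, 4, k=3)): [B, A, E, F, D, G, C, H]
After 3 (swap(6, 1)): [B, C, E, F, D, G, A, H]
After 4 (swap(3, 6)): [B, C, E, A, D, G, F, H]
After 5 (rotate_left(0, 4, k=1)): [C, E, A, D, B, G, F, H]
After 6 (swap(0, 4)): [B, E, A, D, C, G, F, H]
After 7 (rotate_left(2, 7, k=1)): [B, E, D, C, G, F, H, A]
After 8 (swap(5, 0)): [F, E, D, C, G, B, H, A]
After 9 (rotate_left(1, 4, k=3)): [F, G, E, D, C, B, H, A]
After 10 (swap(7, 4)): [F, G, E, D, A, B, H, C]
After 11 (swap(0, 5)): [B, G, E, D, A, F, H, C]
After 12 (swap(2, 4)): [B, G, A, D, E, F, H, C]
After 13 (swap(6, 1)): [B, H, A, D, E, F, G, C]
After 14 (swap(7, 1)): [B, C, A, D, E, F, G, H]
After 15 (swap(2, 1)): [B, A, C, D, E, F, G, H]
After 16 (swap(1, 0)): [A, B, C, D, E, F, G, H]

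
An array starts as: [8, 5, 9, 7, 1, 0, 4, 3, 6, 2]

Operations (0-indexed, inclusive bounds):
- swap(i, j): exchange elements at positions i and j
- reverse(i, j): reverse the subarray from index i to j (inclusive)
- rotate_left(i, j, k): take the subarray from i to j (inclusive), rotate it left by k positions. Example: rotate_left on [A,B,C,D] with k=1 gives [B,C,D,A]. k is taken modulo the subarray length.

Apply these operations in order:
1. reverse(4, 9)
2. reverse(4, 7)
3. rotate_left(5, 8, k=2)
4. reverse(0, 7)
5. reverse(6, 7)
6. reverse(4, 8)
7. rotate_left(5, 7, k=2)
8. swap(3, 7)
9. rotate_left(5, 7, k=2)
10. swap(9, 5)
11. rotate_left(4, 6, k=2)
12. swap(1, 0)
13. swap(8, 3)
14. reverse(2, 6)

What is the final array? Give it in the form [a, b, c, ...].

Answer: [0, 3, 1, 6, 9, 7, 2, 5, 8, 4]

Derivation:
After 1 (reverse(4, 9)): [8, 5, 9, 7, 2, 6, 3, 4, 0, 1]
After 2 (reverse(4, 7)): [8, 5, 9, 7, 4, 3, 6, 2, 0, 1]
After 3 (rotate_left(5, 8, k=2)): [8, 5, 9, 7, 4, 2, 0, 3, 6, 1]
After 4 (reverse(0, 7)): [3, 0, 2, 4, 7, 9, 5, 8, 6, 1]
After 5 (reverse(6, 7)): [3, 0, 2, 4, 7, 9, 8, 5, 6, 1]
After 6 (reverse(4, 8)): [3, 0, 2, 4, 6, 5, 8, 9, 7, 1]
After 7 (rotate_left(5, 7, k=2)): [3, 0, 2, 4, 6, 9, 5, 8, 7, 1]
After 8 (swap(3, 7)): [3, 0, 2, 8, 6, 9, 5, 4, 7, 1]
After 9 (rotate_left(5, 7, k=2)): [3, 0, 2, 8, 6, 4, 9, 5, 7, 1]
After 10 (swap(9, 5)): [3, 0, 2, 8, 6, 1, 9, 5, 7, 4]
After 11 (rotate_left(4, 6, k=2)): [3, 0, 2, 8, 9, 6, 1, 5, 7, 4]
After 12 (swap(1, 0)): [0, 3, 2, 8, 9, 6, 1, 5, 7, 4]
After 13 (swap(8, 3)): [0, 3, 2, 7, 9, 6, 1, 5, 8, 4]
After 14 (reverse(2, 6)): [0, 3, 1, 6, 9, 7, 2, 5, 8, 4]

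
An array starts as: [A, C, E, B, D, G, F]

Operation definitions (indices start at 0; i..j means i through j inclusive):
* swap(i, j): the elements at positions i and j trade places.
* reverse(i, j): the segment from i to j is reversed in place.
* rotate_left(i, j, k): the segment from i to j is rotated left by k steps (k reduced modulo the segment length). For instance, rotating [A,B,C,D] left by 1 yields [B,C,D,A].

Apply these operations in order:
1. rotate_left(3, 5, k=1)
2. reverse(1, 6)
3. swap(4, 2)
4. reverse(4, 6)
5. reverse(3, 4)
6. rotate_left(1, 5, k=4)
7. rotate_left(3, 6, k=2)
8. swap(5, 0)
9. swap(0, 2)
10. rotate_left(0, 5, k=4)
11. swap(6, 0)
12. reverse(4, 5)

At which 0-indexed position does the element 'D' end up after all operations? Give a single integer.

After 1 (rotate_left(3, 5, k=1)): [A, C, E, D, G, B, F]
After 2 (reverse(1, 6)): [A, F, B, G, D, E, C]
After 3 (swap(4, 2)): [A, F, D, G, B, E, C]
After 4 (reverse(4, 6)): [A, F, D, G, C, E, B]
After 5 (reverse(3, 4)): [A, F, D, C, G, E, B]
After 6 (rotate_left(1, 5, k=4)): [A, E, F, D, C, G, B]
After 7 (rotate_left(3, 6, k=2)): [A, E, F, G, B, D, C]
After 8 (swap(5, 0)): [D, E, F, G, B, A, C]
After 9 (swap(0, 2)): [F, E, D, G, B, A, C]
After 10 (rotate_left(0, 5, k=4)): [B, A, F, E, D, G, C]
After 11 (swap(6, 0)): [C, A, F, E, D, G, B]
After 12 (reverse(4, 5)): [C, A, F, E, G, D, B]

Answer: 5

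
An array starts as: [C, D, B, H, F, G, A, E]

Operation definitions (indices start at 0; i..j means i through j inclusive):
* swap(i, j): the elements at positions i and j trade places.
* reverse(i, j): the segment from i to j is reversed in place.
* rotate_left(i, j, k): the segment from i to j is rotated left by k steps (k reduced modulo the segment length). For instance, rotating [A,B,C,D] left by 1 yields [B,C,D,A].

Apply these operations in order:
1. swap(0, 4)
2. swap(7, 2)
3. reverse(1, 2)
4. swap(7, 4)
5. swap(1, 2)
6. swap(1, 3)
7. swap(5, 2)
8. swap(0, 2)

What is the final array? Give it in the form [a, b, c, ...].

After 1 (swap(0, 4)): [F, D, B, H, C, G, A, E]
After 2 (swap(7, 2)): [F, D, E, H, C, G, A, B]
After 3 (reverse(1, 2)): [F, E, D, H, C, G, A, B]
After 4 (swap(7, 4)): [F, E, D, H, B, G, A, C]
After 5 (swap(1, 2)): [F, D, E, H, B, G, A, C]
After 6 (swap(1, 3)): [F, H, E, D, B, G, A, C]
After 7 (swap(5, 2)): [F, H, G, D, B, E, A, C]
After 8 (swap(0, 2)): [G, H, F, D, B, E, A, C]

Answer: [G, H, F, D, B, E, A, C]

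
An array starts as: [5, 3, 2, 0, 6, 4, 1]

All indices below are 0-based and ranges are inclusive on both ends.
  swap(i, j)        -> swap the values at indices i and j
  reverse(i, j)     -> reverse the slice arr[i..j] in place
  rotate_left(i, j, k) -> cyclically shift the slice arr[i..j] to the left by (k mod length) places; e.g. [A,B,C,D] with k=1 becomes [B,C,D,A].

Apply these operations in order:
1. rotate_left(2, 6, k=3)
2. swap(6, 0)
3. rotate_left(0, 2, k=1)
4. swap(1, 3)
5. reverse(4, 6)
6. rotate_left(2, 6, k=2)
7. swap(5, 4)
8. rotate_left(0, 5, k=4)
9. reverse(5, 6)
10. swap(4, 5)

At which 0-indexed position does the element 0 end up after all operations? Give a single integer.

After 1 (rotate_left(2, 6, k=3)): [5, 3, 4, 1, 2, 0, 6]
After 2 (swap(6, 0)): [6, 3, 4, 1, 2, 0, 5]
After 3 (rotate_left(0, 2, k=1)): [3, 4, 6, 1, 2, 0, 5]
After 4 (swap(1, 3)): [3, 1, 6, 4, 2, 0, 5]
After 5 (reverse(4, 6)): [3, 1, 6, 4, 5, 0, 2]
After 6 (rotate_left(2, 6, k=2)): [3, 1, 5, 0, 2, 6, 4]
After 7 (swap(5, 4)): [3, 1, 5, 0, 6, 2, 4]
After 8 (rotate_left(0, 5, k=4)): [6, 2, 3, 1, 5, 0, 4]
After 9 (reverse(5, 6)): [6, 2, 3, 1, 5, 4, 0]
After 10 (swap(4, 5)): [6, 2, 3, 1, 4, 5, 0]

Answer: 6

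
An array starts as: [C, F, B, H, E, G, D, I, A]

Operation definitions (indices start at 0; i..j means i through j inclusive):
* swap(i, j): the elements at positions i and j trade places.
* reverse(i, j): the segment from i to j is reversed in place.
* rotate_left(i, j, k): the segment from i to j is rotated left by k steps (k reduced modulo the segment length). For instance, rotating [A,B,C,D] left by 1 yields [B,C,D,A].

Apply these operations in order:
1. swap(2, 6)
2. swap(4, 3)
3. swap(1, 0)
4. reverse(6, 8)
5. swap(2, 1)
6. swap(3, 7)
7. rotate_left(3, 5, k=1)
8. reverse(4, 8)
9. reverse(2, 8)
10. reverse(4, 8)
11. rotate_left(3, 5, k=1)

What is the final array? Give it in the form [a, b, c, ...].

Answer: [F, D, G, C, H, I, B, E, A]

Derivation:
After 1 (swap(2, 6)): [C, F, D, H, E, G, B, I, A]
After 2 (swap(4, 3)): [C, F, D, E, H, G, B, I, A]
After 3 (swap(1, 0)): [F, C, D, E, H, G, B, I, A]
After 4 (reverse(6, 8)): [F, C, D, E, H, G, A, I, B]
After 5 (swap(2, 1)): [F, D, C, E, H, G, A, I, B]
After 6 (swap(3, 7)): [F, D, C, I, H, G, A, E, B]
After 7 (rotate_left(3, 5, k=1)): [F, D, C, H, G, I, A, E, B]
After 8 (reverse(4, 8)): [F, D, C, H, B, E, A, I, G]
After 9 (reverse(2, 8)): [F, D, G, I, A, E, B, H, C]
After 10 (reverse(4, 8)): [F, D, G, I, C, H, B, E, A]
After 11 (rotate_left(3, 5, k=1)): [F, D, G, C, H, I, B, E, A]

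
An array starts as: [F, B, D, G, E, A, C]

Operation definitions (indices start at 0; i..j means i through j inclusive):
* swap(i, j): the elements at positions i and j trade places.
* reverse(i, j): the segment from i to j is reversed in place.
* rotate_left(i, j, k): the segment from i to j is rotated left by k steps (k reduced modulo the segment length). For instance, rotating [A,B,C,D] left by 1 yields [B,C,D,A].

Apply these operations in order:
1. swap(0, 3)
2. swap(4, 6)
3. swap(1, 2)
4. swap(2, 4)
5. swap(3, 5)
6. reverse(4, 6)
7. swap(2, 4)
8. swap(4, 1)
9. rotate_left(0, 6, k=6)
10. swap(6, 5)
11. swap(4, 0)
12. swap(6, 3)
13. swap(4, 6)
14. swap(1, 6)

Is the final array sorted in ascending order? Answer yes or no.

After 1 (swap(0, 3)): [G, B, D, F, E, A, C]
After 2 (swap(4, 6)): [G, B, D, F, C, A, E]
After 3 (swap(1, 2)): [G, D, B, F, C, A, E]
After 4 (swap(2, 4)): [G, D, C, F, B, A, E]
After 5 (swap(3, 5)): [G, D, C, A, B, F, E]
After 6 (reverse(4, 6)): [G, D, C, A, E, F, B]
After 7 (swap(2, 4)): [G, D, E, A, C, F, B]
After 8 (swap(4, 1)): [G, C, E, A, D, F, B]
After 9 (rotate_left(0, 6, k=6)): [B, G, C, E, A, D, F]
After 10 (swap(6, 5)): [B, G, C, E, A, F, D]
After 11 (swap(4, 0)): [A, G, C, E, B, F, D]
After 12 (swap(6, 3)): [A, G, C, D, B, F, E]
After 13 (swap(4, 6)): [A, G, C, D, E, F, B]
After 14 (swap(1, 6)): [A, B, C, D, E, F, G]

Answer: yes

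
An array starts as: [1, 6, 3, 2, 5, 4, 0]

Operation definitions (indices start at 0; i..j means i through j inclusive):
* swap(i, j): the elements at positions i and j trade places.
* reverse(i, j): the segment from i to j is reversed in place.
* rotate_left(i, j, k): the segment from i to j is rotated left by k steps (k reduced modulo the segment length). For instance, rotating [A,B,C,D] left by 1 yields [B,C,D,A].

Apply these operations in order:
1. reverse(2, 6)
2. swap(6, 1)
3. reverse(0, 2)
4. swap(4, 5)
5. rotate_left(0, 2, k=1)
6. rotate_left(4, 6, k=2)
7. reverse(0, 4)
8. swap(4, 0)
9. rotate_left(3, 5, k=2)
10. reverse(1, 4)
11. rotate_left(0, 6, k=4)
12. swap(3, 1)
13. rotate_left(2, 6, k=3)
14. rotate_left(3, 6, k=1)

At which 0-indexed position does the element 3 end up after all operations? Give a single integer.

Answer: 1

Derivation:
After 1 (reverse(2, 6)): [1, 6, 0, 4, 5, 2, 3]
After 2 (swap(6, 1)): [1, 3, 0, 4, 5, 2, 6]
After 3 (reverse(0, 2)): [0, 3, 1, 4, 5, 2, 6]
After 4 (swap(4, 5)): [0, 3, 1, 4, 2, 5, 6]
After 5 (rotate_left(0, 2, k=1)): [3, 1, 0, 4, 2, 5, 6]
After 6 (rotate_left(4, 6, k=2)): [3, 1, 0, 4, 6, 2, 5]
After 7 (reverse(0, 4)): [6, 4, 0, 1, 3, 2, 5]
After 8 (swap(4, 0)): [3, 4, 0, 1, 6, 2, 5]
After 9 (rotate_left(3, 5, k=2)): [3, 4, 0, 2, 1, 6, 5]
After 10 (reverse(1, 4)): [3, 1, 2, 0, 4, 6, 5]
After 11 (rotate_left(0, 6, k=4)): [4, 6, 5, 3, 1, 2, 0]
After 12 (swap(3, 1)): [4, 3, 5, 6, 1, 2, 0]
After 13 (rotate_left(2, 6, k=3)): [4, 3, 2, 0, 5, 6, 1]
After 14 (rotate_left(3, 6, k=1)): [4, 3, 2, 5, 6, 1, 0]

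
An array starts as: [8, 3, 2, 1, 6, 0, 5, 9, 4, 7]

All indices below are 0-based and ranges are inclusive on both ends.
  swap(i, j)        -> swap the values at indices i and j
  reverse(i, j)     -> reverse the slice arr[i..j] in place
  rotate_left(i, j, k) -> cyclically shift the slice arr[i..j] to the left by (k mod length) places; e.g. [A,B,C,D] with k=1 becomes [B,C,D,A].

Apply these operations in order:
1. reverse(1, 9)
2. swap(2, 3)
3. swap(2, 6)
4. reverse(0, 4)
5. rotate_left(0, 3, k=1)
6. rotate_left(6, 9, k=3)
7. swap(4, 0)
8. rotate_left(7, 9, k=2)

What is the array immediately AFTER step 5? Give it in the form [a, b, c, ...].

After 1 (reverse(1, 9)): [8, 7, 4, 9, 5, 0, 6, 1, 2, 3]
After 2 (swap(2, 3)): [8, 7, 9, 4, 5, 0, 6, 1, 2, 3]
After 3 (swap(2, 6)): [8, 7, 6, 4, 5, 0, 9, 1, 2, 3]
After 4 (reverse(0, 4)): [5, 4, 6, 7, 8, 0, 9, 1, 2, 3]
After 5 (rotate_left(0, 3, k=1)): [4, 6, 7, 5, 8, 0, 9, 1, 2, 3]

Answer: [4, 6, 7, 5, 8, 0, 9, 1, 2, 3]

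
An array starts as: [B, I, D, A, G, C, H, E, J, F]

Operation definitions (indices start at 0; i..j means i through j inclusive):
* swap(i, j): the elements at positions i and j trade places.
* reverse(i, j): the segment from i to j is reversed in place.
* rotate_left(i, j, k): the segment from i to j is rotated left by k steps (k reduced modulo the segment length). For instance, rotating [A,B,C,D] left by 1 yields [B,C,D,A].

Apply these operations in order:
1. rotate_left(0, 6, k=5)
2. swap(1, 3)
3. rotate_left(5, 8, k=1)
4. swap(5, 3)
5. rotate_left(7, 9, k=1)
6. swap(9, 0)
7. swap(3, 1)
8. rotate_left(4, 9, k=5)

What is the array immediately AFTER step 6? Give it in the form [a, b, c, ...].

After 1 (rotate_left(0, 6, k=5)): [C, H, B, I, D, A, G, E, J, F]
After 2 (swap(1, 3)): [C, I, B, H, D, A, G, E, J, F]
After 3 (rotate_left(5, 8, k=1)): [C, I, B, H, D, G, E, J, A, F]
After 4 (swap(5, 3)): [C, I, B, G, D, H, E, J, A, F]
After 5 (rotate_left(7, 9, k=1)): [C, I, B, G, D, H, E, A, F, J]
After 6 (swap(9, 0)): [J, I, B, G, D, H, E, A, F, C]

Answer: [J, I, B, G, D, H, E, A, F, C]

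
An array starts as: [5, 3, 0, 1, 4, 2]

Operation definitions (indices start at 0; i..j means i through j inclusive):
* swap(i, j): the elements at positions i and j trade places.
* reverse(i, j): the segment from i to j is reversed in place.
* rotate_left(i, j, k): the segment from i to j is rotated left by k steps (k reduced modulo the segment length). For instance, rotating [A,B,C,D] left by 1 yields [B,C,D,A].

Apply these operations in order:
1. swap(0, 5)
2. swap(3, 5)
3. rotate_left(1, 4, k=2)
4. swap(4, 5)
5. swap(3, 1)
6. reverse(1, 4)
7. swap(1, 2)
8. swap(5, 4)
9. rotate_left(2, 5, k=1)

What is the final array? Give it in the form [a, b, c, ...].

Answer: [2, 5, 4, 0, 3, 1]

Derivation:
After 1 (swap(0, 5)): [2, 3, 0, 1, 4, 5]
After 2 (swap(3, 5)): [2, 3, 0, 5, 4, 1]
After 3 (rotate_left(1, 4, k=2)): [2, 5, 4, 3, 0, 1]
After 4 (swap(4, 5)): [2, 5, 4, 3, 1, 0]
After 5 (swap(3, 1)): [2, 3, 4, 5, 1, 0]
After 6 (reverse(1, 4)): [2, 1, 5, 4, 3, 0]
After 7 (swap(1, 2)): [2, 5, 1, 4, 3, 0]
After 8 (swap(5, 4)): [2, 5, 1, 4, 0, 3]
After 9 (rotate_left(2, 5, k=1)): [2, 5, 4, 0, 3, 1]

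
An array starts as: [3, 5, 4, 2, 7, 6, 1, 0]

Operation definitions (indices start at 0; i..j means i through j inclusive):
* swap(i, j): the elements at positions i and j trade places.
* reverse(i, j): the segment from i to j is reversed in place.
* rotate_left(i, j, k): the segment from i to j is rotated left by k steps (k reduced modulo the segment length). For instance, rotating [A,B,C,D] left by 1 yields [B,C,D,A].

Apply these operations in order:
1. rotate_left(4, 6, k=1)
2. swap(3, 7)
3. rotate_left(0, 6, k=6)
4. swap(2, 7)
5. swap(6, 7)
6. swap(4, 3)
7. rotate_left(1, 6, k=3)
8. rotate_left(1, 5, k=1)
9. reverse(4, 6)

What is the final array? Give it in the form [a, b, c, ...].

Answer: [7, 6, 5, 3, 0, 4, 2, 1]

Derivation:
After 1 (rotate_left(4, 6, k=1)): [3, 5, 4, 2, 6, 1, 7, 0]
After 2 (swap(3, 7)): [3, 5, 4, 0, 6, 1, 7, 2]
After 3 (rotate_left(0, 6, k=6)): [7, 3, 5, 4, 0, 6, 1, 2]
After 4 (swap(2, 7)): [7, 3, 2, 4, 0, 6, 1, 5]
After 5 (swap(6, 7)): [7, 3, 2, 4, 0, 6, 5, 1]
After 6 (swap(4, 3)): [7, 3, 2, 0, 4, 6, 5, 1]
After 7 (rotate_left(1, 6, k=3)): [7, 4, 6, 5, 3, 2, 0, 1]
After 8 (rotate_left(1, 5, k=1)): [7, 6, 5, 3, 2, 4, 0, 1]
After 9 (reverse(4, 6)): [7, 6, 5, 3, 0, 4, 2, 1]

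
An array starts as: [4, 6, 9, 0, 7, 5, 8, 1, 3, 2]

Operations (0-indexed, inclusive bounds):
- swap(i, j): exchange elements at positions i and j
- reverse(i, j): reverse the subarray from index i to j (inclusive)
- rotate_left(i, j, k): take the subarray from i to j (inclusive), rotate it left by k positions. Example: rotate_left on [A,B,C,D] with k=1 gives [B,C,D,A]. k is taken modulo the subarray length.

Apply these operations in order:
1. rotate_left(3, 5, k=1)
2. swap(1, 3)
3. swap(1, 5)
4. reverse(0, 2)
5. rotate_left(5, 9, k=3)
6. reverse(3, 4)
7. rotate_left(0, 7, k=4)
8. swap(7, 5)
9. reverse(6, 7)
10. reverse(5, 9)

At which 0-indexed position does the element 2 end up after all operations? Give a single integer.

After 1 (rotate_left(3, 5, k=1)): [4, 6, 9, 7, 5, 0, 8, 1, 3, 2]
After 2 (swap(1, 3)): [4, 7, 9, 6, 5, 0, 8, 1, 3, 2]
After 3 (swap(1, 5)): [4, 0, 9, 6, 5, 7, 8, 1, 3, 2]
After 4 (reverse(0, 2)): [9, 0, 4, 6, 5, 7, 8, 1, 3, 2]
After 5 (rotate_left(5, 9, k=3)): [9, 0, 4, 6, 5, 3, 2, 7, 8, 1]
After 6 (reverse(3, 4)): [9, 0, 4, 5, 6, 3, 2, 7, 8, 1]
After 7 (rotate_left(0, 7, k=4)): [6, 3, 2, 7, 9, 0, 4, 5, 8, 1]
After 8 (swap(7, 5)): [6, 3, 2, 7, 9, 5, 4, 0, 8, 1]
After 9 (reverse(6, 7)): [6, 3, 2, 7, 9, 5, 0, 4, 8, 1]
After 10 (reverse(5, 9)): [6, 3, 2, 7, 9, 1, 8, 4, 0, 5]

Answer: 2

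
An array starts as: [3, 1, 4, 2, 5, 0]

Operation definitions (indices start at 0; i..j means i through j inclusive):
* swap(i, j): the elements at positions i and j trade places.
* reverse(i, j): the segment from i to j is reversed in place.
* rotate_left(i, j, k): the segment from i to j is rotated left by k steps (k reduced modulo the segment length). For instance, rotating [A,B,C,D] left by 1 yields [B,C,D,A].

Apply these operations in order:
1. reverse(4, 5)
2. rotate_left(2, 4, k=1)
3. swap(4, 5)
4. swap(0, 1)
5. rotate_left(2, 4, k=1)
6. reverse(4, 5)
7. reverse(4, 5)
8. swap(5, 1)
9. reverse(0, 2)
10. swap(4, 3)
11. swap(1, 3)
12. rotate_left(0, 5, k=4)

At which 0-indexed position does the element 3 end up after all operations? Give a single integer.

Answer: 1

Derivation:
After 1 (reverse(4, 5)): [3, 1, 4, 2, 0, 5]
After 2 (rotate_left(2, 4, k=1)): [3, 1, 2, 0, 4, 5]
After 3 (swap(4, 5)): [3, 1, 2, 0, 5, 4]
After 4 (swap(0, 1)): [1, 3, 2, 0, 5, 4]
After 5 (rotate_left(2, 4, k=1)): [1, 3, 0, 5, 2, 4]
After 6 (reverse(4, 5)): [1, 3, 0, 5, 4, 2]
After 7 (reverse(4, 5)): [1, 3, 0, 5, 2, 4]
After 8 (swap(5, 1)): [1, 4, 0, 5, 2, 3]
After 9 (reverse(0, 2)): [0, 4, 1, 5, 2, 3]
After 10 (swap(4, 3)): [0, 4, 1, 2, 5, 3]
After 11 (swap(1, 3)): [0, 2, 1, 4, 5, 3]
After 12 (rotate_left(0, 5, k=4)): [5, 3, 0, 2, 1, 4]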